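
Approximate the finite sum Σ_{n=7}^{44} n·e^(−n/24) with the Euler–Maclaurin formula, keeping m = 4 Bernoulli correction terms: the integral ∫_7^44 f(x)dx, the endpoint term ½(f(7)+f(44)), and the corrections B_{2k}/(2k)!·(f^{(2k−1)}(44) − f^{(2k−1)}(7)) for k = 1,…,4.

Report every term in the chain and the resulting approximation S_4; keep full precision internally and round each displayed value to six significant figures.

S_4 ≈ 300.934

∫_7^44 x·e^(−x/24) dx evaluates to 294.857.
Endpoint term: (f(7) + f(44))/2 = (5.22912 + 7.03471)/2 = 6.13192.
Integral + boundary = 300.989.
k=1: B_{2}/(2)! × [f^{(1)}(44) − f^{(1)}(7)] = 1/12 × (-0.133233 − 0.529137) = -0.0551975.
Running total after k=1: 300.934.
k=2: B_{4}/(4)! × [f^{(3)}(44) − f^{(3)}(7)] = −1/720 × (0.000323831 − 0.00351245) = 4.42864e-06.
Running total after k=2: 300.934.
k=3: B_{6}/(6)! × [f^{(5)}(44) − f^{(5)}(7)] = 1/30240 × (1.52599e-06 − 1.06012e-05) = -3.00105e-10.
Running total after k=3: 300.934.
k=4: B_{8}/(8)! × [f^{(7)}(44) − f^{(7)}(7)] = −1/1209600 × (4.32251e-09 − 2.62227e-08) = 1.81053e-14.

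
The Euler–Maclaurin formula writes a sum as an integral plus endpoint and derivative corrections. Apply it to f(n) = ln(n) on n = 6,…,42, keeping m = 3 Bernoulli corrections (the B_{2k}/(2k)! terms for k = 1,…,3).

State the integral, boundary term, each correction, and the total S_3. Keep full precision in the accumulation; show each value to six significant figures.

∫_6^42 ln(x) dx evaluates to 110.232.
½[f(6) + f(42)] = ½[1.79176 + 3.73767] = 2.76471.
Integral + boundary = 112.996.
k=1: B_{2}/(2)! × [f^{(1)}(42) − f^{(1)}(6)] = 1/12 × (0.0238095 − 0.166667) = -0.0119048.
After k=1: 112.984.
k=2: B_{4}/(4)! × [f^{(3)}(42) − f^{(3)}(6)] = −1/720 × (2.69949e-05 − 0.00925926) = 1.28226e-05.
After k=2: 112.984.
k=3: B_{6}/(6)! × [f^{(5)}(42) − f^{(5)}(6)] = 1/30240 × (1.83639e-07 − 0.00308642) = -1.02058e-07.

S_3 ≈ 112.984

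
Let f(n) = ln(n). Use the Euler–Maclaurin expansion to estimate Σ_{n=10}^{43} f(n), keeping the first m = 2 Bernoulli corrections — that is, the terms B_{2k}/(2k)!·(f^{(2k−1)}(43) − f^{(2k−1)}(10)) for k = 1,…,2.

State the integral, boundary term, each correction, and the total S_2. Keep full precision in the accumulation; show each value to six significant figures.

Integral: ∫_10^43 ln(x) dx = 105.706.
Endpoint term: (f(10) + f(43))/2 = (2.30259 + 3.76120)/2 = 3.03189.
So far: 108.738.
Correction k=1: B_{2}/2! · (f^{(1)}(43) − f^{(1)}(10)) = 1/12 · (0.0232558 − 0.100000) = -0.00639535.
After k=1: 108.731.
Correction k=2: B_{4}/4! · (f^{(3)}(43) − f^{(3)}(10)) = −1/720 · (2.51550e-05 − 0.00200000) = 2.74284e-06.

S_2 ≈ 108.731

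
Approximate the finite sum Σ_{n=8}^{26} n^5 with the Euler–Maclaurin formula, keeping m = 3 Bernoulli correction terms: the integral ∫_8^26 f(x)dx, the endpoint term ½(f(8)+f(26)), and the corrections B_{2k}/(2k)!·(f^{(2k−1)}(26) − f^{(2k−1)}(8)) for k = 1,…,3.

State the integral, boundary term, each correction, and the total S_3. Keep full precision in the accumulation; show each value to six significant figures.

∫_8^26 x^5 dx evaluates to 5.14423e+07.
Endpoint term: (f(8) + f(26))/2 = (32768.0 + 1.18814e+07)/2 = 5.95707e+06.
So far: 5.73993e+07.
k=1: B_{2}/(2)! × [f^{(1)}(26) − f^{(1)}(8)] = 1/12 × (2.28488e+06 − 20480.0) = 188700.
Running total after k=1: 5.75880e+07.
k=2: B_{4}/(4)! × [f^{(3)}(26) − f^{(3)}(8)] = −1/720 × (40560.0 − 3840.00) = -51.0000.
Running total after k=2: 5.75880e+07.
k=3: B_{6}/(6)! × [f^{(5)}(26) − f^{(5)}(8)] = 1/30240 × (120.000 − 120.000) = 0.00000.

S_3 ≈ 5.75880e+07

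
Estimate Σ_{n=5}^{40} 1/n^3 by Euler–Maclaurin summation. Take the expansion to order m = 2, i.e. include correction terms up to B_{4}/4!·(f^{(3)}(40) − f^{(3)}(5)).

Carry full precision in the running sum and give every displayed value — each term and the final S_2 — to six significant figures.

S_2 ≈ 0.0240899

∫_5^40 1/x^3 dx evaluates to 0.0196875.
Boundary: ½(f(5) + f(40)) = ½(0.00800000 + 1.56250e-05) = 0.00400781.
Running total after boundary: 0.0236953.
Order-1 term: 1/12 · (-1.17187e-06 − (-0.00480000)) = 0.000399902.
Partial sum through k=1: 0.0240952.
Order-2 term: −1/720 · (-1.46484e-08 − (-0.00384000)) = -5.33331e-06.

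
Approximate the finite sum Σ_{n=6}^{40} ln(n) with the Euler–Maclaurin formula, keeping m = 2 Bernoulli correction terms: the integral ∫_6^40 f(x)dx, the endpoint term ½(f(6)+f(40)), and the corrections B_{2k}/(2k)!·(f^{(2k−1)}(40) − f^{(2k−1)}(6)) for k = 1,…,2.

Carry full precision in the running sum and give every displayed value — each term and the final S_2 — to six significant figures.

S_2 ≈ 105.533

The integral term ∫_6^40 ln(x) dx = 102.805.
½[f(6) + f(40)] = ½[1.79176 + 3.68888] = 2.74032.
Running total after boundary: 105.545.
Correction k=1: B_{2}/2! · (f^{(1)}(40) − f^{(1)}(6)) = 1/12 · (0.0250000 − 0.166667) = -0.0118056.
After k=1: 105.533.
Correction k=2: B_{4}/4! · (f^{(3)}(40) − f^{(3)}(6)) = −1/720 · (3.12500e-05 − 0.00925926) = 1.28167e-05.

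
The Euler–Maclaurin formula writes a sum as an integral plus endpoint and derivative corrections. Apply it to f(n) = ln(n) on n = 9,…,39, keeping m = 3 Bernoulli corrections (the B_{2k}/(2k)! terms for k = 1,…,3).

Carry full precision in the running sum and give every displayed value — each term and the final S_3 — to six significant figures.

∫_9^39 ln(x) dx evaluates to 93.1039.
½[f(9) + f(39)] = ½[2.19722 + 3.66356] = 2.93039.
Running total after boundary: 96.0343.
Order-1 term: 1/12 · (0.0256410 − 0.111111) = -0.00712251.
After k=1: 96.0272.
Order-2 term: −1/720 · (3.37160e-05 − 0.00274348) = 3.76357e-06.
After k=2: 96.0272.
Order-3 term: 1/30240 · (2.66004e-07 − 0.000406442) = -1.34317e-08.

S_3 ≈ 96.0272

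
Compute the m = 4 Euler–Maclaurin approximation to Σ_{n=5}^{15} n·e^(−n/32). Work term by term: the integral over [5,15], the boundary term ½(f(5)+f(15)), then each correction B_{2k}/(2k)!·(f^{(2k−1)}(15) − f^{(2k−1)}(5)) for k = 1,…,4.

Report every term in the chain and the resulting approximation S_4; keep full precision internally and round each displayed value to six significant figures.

Integral: ∫_5^15 x·e^(−x/32) dx = 71.5497.
½[f(5) + f(15)] = ½[4.27673 + 9.38676] = 6.83174.
So far: 78.3815.
Correction k=1: B_{2}/2! · (f^{(1)}(15) − f^{(1)}(5)) = 1/12 · (0.332448 − 0.721698) = -0.0324375.
After k=1: 78.3490.
Correction k=2: B_{4}/4! · (f^{(3)}(15) − f^{(3)}(5)) = −1/720 · (0.00154689 − 0.00237538) = 1.15068e-06.
After k=2: 78.3490.
Correction k=3: B_{6}/6! · (f^{(5)}(15) − f^{(5)}(5)) = 1/30240 · (2.70422e-06 − 3.95115e-06) = -4.12343e-11.
After k=3: 78.3490.
Correction k=4: B_{8}/8! · (f^{(7)}(15) − f^{(7)}(5)) = −1/1209600 · (3.80646e-09 − 5.45175e-09) = 1.36019e-15.

S_4 ≈ 78.3490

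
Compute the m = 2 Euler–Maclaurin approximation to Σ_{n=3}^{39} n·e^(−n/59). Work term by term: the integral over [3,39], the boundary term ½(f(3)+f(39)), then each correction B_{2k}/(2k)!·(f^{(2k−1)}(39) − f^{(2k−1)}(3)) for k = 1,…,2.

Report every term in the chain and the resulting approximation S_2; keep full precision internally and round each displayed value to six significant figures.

S_2 ≈ 502.686

∫_3^39 x·e^(−x/59) dx evaluates to 491.253.
Endpoint term: (f(3) + f(39))/2 = (2.85127 + 20.1367)/2 = 11.4940.
So far: 502.747.
Order-1 term: 1/12 · (0.175026 − 0.902097) = -0.0605893.
Partial sum through k=1: 502.686.
Order-2 term: −1/720 · (0.000346934 − 0.000805212) = 6.36498e-07.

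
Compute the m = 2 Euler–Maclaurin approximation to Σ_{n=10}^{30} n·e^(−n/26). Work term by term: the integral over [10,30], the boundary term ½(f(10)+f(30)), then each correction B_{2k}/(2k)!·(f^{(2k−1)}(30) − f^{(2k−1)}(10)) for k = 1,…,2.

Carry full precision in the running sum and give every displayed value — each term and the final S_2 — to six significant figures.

S_2 ≈ 185.989

The integral term ∫_10^30 x·e^(−x/26) dx = 177.893.
Boundary: ½(f(10) + f(30)) = ½(6.80712 + 9.46264) = 8.13488.
Running total after boundary: 186.028.
k=1: B_{2}/(2)! × [f^{(1)}(30) − f^{(1)}(10)] = 1/12 × (-0.0485263 − 0.418900) = -0.0389522.
Running total after k=1: 185.989.
k=2: B_{4}/(4)! × [f^{(3)}(30) − f^{(3)}(10)] = −1/720 × (0.000861414 − 0.00263362) = 2.46139e-06.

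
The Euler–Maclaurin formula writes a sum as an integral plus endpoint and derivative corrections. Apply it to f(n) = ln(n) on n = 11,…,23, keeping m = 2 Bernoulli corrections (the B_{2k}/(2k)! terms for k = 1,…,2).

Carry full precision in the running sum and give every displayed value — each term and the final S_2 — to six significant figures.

S_2 ≈ 36.5023

The integral term ∫_11^23 ln(x) dx = 33.7395.
Boundary: ½(f(11) + f(23)) = ½(2.39790 + 3.13549) = 2.76669.
So far: 36.5062.
Correction k=1: B_{2}/2! · (f^{(1)}(23) − f^{(1)}(11)) = 1/12 · (0.0434783 − 0.0909091) = -0.00395257.
Running total after k=1: 36.5023.
Correction k=2: B_{4}/4! · (f^{(3)}(23) − f^{(3)}(11)) = −1/720 · (0.000164379 − 0.00150263) = 1.85868e-06.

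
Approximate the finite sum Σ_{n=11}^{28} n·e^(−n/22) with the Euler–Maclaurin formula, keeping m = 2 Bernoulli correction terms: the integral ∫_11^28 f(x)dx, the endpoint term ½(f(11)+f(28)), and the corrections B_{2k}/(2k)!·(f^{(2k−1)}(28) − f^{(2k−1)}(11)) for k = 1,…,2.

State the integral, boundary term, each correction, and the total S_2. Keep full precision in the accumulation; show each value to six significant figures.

S_2 ≈ 139.493

The integral term ∫_11^28 x·e^(−x/22) dx = 132.268.
Endpoint term: (f(11) + f(28))/2 = (6.67184 + 7.84187)/2 = 7.25685.
So far: 139.525.
Order-1 term: 1/12 · (-0.0763818 − 0.303265) = -0.0316373.
After k=1: 139.493.
Order-2 term: −1/720 · (0.000999487 − 0.00313291) = 2.96308e-06.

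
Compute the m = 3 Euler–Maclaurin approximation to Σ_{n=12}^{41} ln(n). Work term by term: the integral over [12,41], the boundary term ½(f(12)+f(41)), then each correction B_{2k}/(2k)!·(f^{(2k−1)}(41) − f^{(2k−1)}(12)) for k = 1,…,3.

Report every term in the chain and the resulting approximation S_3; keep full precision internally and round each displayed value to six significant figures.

S_3 ≈ 96.5319

Integral: ∫_12^41 ln(x) dx = 93.4376.
½[f(12) + f(41)] = ½[2.48491 + 3.71357] = 3.09924.
So far: 96.5368.
Order-1 term: 1/12 · (0.0243902 − 0.0833333) = -0.00491192.
After k=1: 96.5319.
Order-2 term: −1/720 · (2.90187e-05 − 0.00115741) = 1.56721e-06.
After k=2: 96.5319.
Order-3 term: 1/30240 · (2.07153e-07 − 9.64506e-05) = -3.18265e-09.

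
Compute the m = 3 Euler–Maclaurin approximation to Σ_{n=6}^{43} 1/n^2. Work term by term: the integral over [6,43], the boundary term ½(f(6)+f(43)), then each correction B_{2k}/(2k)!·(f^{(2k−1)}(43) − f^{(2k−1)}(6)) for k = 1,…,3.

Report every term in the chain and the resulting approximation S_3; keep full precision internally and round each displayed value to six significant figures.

The integral term ∫_6^43 1/x^2 dx = 0.143411.
Endpoint term: (f(6) + f(43))/2 = (0.0277778 + 0.000540833)/2 = 0.0141593.
So far: 0.157570.
k=1: B_{2}/(2)! × [f^{(1)}(43) − f^{(1)}(6)] = 1/12 × (-2.51550e-05 − (-0.00925926)) = 0.000769509.
Partial sum through k=1: 0.158340.
k=2: B_{4}/(4)! × [f^{(3)}(43) − f^{(3)}(6)] = −1/720 × (-1.63256e-07 − (-0.00308642)) = -4.28647e-06.
Partial sum through k=2: 0.158335.
k=3: B_{6}/(6)! × [f^{(5)}(43) − f^{(5)}(6)] = 1/30240 × (-2.64883e-09 − (-0.00257202)) = 8.50534e-08.

S_3 ≈ 0.158335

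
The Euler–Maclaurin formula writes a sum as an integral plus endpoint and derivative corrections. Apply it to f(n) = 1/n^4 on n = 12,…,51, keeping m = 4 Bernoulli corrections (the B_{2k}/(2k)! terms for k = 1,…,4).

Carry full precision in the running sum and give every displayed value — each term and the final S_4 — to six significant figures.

Integral: ∫_12^51 1/x^4 dx = 0.000190388.
Endpoint term: (f(12) + f(51))/2 = (4.82253e-05 + 1.47815e-07)/2 = 2.41866e-05.
So far: 0.000214575.
Correction k=1: B_{2}/2! · (f^{(1)}(51) − f^{(1)}(12)) = 1/12 · (-1.15934e-08 − (-1.60751e-05)) = 1.33863e-06.
Running total after k=1: 0.000215914.
Correction k=2: B_{4}/4! · (f^{(3)}(51) − f^{(3)}(12)) = −1/720 · (-1.33718e-10 − (-3.34898e-06)) = -4.65118e-09.
Running total after k=2: 0.000215909.
Correction k=3: B_{6}/6! · (f^{(5)}(51) − f^{(5)}(12)) = 1/30240 · (-2.87897e-12 − (-1.30238e-06)) = 4.30681e-11.
Running total after k=3: 0.000215909.
Correction k=4: B_{8}/8! · (f^{(7)}(51) − f^{(7)}(12)) = −1/1209600 · (-9.96185e-14 − (-8.13988e-07)) = -6.72940e-13.

S_4 ≈ 0.000215909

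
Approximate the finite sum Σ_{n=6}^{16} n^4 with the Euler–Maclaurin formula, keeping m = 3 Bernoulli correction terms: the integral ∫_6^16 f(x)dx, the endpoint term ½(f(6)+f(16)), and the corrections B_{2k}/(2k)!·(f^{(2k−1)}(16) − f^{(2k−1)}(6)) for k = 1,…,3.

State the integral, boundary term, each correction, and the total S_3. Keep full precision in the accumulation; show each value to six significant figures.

S_3 ≈ 242869

The integral term ∫_6^16 x^4 dx = 208160.
½[f(6) + f(16)] = ½[1296.00 + 65536.0] = 33416.0.
Running total after boundary: 241576.
Order-1 term: 1/12 · (16384.0 − 864.000) = 1293.33.
Partial sum through k=1: 242869.
Order-2 term: −1/720 · (384.000 − 144.000) = -0.333333.
Partial sum through k=2: 242869.
Order-3 term: 1/30240 · (0.00000 − 0.00000) = 0.00000.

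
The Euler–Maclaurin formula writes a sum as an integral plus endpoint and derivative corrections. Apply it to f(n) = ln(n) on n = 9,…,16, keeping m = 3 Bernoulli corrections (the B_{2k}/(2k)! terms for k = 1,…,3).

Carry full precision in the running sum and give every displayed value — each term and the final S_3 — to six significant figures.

Integral: ∫_9^16 ln(x) dx = 17.5864.
½[f(9) + f(16)] = ½[2.19722 + 2.77259] = 2.48491.
So far: 20.0713.
k=1: B_{2}/(2)! × [f^{(1)}(16) − f^{(1)}(9)] = 1/12 × (0.0625000 − 0.111111) = -0.00405093.
After k=1: 20.0673.
k=2: B_{4}/(4)! × [f^{(3)}(16) − f^{(3)}(9)] = −1/720 × (0.000488281 − 0.00274348) = 3.13223e-06.
After k=2: 20.0673.
k=3: B_{6}/(6)! × [f^{(5)}(16) − f^{(5)}(9)] = 1/30240 × (2.28882e-05 − 0.000406442) = -1.26837e-08.

S_3 ≈ 20.0673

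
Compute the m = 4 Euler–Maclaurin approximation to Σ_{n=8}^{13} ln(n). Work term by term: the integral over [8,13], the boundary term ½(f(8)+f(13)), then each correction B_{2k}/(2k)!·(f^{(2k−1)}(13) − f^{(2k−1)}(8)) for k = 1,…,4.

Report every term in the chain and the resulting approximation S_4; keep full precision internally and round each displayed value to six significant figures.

S_4 ≈ 14.0270

Integral: ∫_8^13 ln(x) dx = 11.7088.
Endpoint term: (f(8) + f(13))/2 = (2.07944 + 2.56495)/2 = 2.32220.
Running total after boundary: 14.0310.
k=1: B_{2}/(2)! × [f^{(1)}(13) − f^{(1)}(8)] = 1/12 × (0.0769231 − 0.125000) = -0.00400641.
Running total after k=1: 14.0270.
k=2: B_{4}/(4)! × [f^{(3)}(13) − f^{(3)}(8)] = −1/720 × (0.000910332 − 0.00390625) = 4.16100e-06.
Running total after k=2: 14.0270.
k=3: B_{6}/(6)! × [f^{(5)}(13) − f^{(5)}(8)] = 1/30240 × (6.46390e-05 − 0.000732422) = -2.20828e-08.
Running total after k=3: 14.0270.
k=4: B_{8}/(8)! × [f^{(7)}(13) − f^{(7)}(8)] = −1/1209600 × (1.14744e-05 − 0.000343323) = 2.74346e-10.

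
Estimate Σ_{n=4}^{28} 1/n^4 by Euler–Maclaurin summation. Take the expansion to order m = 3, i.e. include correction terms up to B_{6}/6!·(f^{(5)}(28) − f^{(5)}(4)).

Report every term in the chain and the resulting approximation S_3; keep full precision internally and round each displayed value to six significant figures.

S_3 ≈ 0.00746326

Integral: ∫_4^28 1/x^4 dx = 0.00519315.
½[f(4) + f(28)] = ½[0.00390625 + 1.62693e-06] = 0.00195394.
So far: 0.00714709.
k=1: B_{2}/(2)! × [f^{(1)}(28) − f^{(1)}(4)] = 1/12 × (-2.32418e-07 − (-0.00390625)) = 0.000325501.
Running total after k=1: 0.00747259.
k=2: B_{4}/(4)! × [f^{(3)}(28) − f^{(3)}(4)] = −1/720 × (-8.89355e-09 − (-0.00732422)) = -1.01725e-05.
Running total after k=2: 0.00746242.
k=3: B_{6}/(6)! × [f^{(5)}(28) − f^{(5)}(4)] = 1/30240 × (-6.35253e-10 − (-0.0256348)) = 8.47710e-07.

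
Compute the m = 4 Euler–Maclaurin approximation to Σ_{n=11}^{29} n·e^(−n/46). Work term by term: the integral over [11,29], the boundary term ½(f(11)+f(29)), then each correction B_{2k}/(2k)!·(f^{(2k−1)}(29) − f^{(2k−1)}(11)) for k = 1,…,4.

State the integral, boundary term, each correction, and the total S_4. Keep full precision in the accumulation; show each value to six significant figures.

S_4 ≈ 239.705

Integral: ∫_11^29 x·e^(−x/46) dx = 227.690.
Boundary: ½(f(11) + f(29)) = ½(8.66043 + 15.4384) = 12.0494.
Running total after boundary: 239.739.
Order-1 term: 1/12 · (0.196742 − 0.599042) = -0.0335250.
After k=1: 239.705.
Order-2 term: −1/720 · (0.000596154 − 0.00102725) = 5.98748e-07.
After k=2: 239.705.
Order-3 term: 1/30240 · (5.19532e-07 − 8.37147e-07) = -1.05031e-11.
After k=3: 239.705.
Order-4 term: −1/1209600 · (3.57906e-10 − 5.61827e-10) = 1.68586e-16.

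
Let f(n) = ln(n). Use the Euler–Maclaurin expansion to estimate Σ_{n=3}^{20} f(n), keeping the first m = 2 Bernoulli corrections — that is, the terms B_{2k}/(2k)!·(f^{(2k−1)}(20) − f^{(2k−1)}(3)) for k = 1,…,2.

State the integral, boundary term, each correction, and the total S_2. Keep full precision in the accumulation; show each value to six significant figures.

S_2 ≈ 41.6425

Integral: ∫_3^20 ln(x) dx = 39.6188.
½[f(3) + f(20)] = ½[1.09861 + 2.99573] = 2.04717.
So far: 41.6660.
Correction k=1: B_{2}/2! · (f^{(1)}(20) − f^{(1)}(3)) = 1/12 · (0.0500000 − 0.333333) = -0.0236111.
Running total after k=1: 41.6424.
Correction k=2: B_{4}/4! · (f^{(3)}(20) − f^{(3)}(3)) = −1/720 · (0.000250000 − 0.0740741) = 0.000102533.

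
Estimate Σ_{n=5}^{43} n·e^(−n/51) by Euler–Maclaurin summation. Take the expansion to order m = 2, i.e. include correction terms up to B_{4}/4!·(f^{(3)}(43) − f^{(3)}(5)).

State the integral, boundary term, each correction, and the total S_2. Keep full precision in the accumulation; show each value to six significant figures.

∫_5^43 x·e^(−x/51) dx evaluates to 526.150.
Endpoint term: (f(5) + f(43))/2 = (4.53307 + 18.5054)/2 = 11.5192.
Running total after boundary: 537.669.
Order-1 term: 1/12 · (0.0675072 − 0.817730) = -0.0625185.
Partial sum through k=1: 537.607.
Order-2 term: −1/720 · (0.000356872 − 0.00101152) = 9.09230e-07.

S_2 ≈ 537.607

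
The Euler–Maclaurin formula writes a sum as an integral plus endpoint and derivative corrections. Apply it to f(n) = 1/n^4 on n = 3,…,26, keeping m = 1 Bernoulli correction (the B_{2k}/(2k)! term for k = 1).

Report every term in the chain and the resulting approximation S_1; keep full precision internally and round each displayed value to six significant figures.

∫_3^26 1/x^4 dx evaluates to 0.0123267.
Endpoint term: (f(3) + f(26))/2 = (0.0123457 + 2.18830e-06)/2 = 0.00617393.
So far: 0.0185006.
Correction k=1: B_{2}/2! · (f^{(1)}(26) − f^{(1)}(3)) = 1/12 · (-3.36661e-07 − (-0.0164609)) = 0.00137171.

S_1 ≈ 0.0198724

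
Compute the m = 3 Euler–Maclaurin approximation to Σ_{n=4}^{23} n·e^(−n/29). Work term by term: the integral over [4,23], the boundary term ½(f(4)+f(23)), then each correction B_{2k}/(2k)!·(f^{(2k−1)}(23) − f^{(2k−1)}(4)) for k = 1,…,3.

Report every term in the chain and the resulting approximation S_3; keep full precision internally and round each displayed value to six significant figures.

S_3 ≈ 158.312

The integral term ∫_4^23 x·e^(−x/29) dx = 151.422.
Endpoint term: (f(4) + f(23))/2 = (3.48464 + 10.4061)/2 = 6.94536.
So far: 158.367.
Correction k=1: B_{2}/2! · (f^{(1)}(23) − f^{(1)}(4)) = 1/12 · (0.0936080 − 0.750999) = -0.0547826.
Running total after k=1: 158.312.
Correction k=2: B_{4}/4! · (f^{(3)}(23) − f^{(3)}(4)) = −1/720 · (0.00118726 − 0.00296470) = 2.46867e-06.
Running total after k=2: 158.312.
Correction k=3: B_{6}/6! · (f^{(5)}(23) − f^{(5)}(4)) = 1/30240 · (2.69110e-06 − 5.98862e-06) = -1.09045e-10.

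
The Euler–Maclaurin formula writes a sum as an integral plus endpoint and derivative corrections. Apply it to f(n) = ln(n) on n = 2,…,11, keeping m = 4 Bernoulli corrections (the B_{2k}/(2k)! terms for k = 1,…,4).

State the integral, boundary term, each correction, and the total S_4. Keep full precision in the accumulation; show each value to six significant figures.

The integral term ∫_2^11 ln(x) dx = 15.9906.
½[f(2) + f(11)] = ½[0.693147 + 2.39790] = 1.54552.
Integral + boundary = 17.5361.
k=1: B_{2}/(2)! × [f^{(1)}(11) − f^{(1)}(2)] = 1/12 × (0.0909091 − 0.500000) = -0.0340909.
Partial sum through k=1: 17.5020.
k=2: B_{4}/(4)! × [f^{(3)}(11) − f^{(3)}(2)] = −1/720 × (0.00150263 − 0.250000) = 0.000345135.
Partial sum through k=2: 17.5023.
k=3: B_{6}/(6)! × [f^{(5)}(11) − f^{(5)}(2)] = 1/30240 × (0.000149021 − 0.750000) = -2.47967e-05.
Partial sum through k=3: 17.5023.
k=4: B_{8}/(8)! × [f^{(7)}(11) − f^{(7)}(2)] = −1/1209600 × (3.69474e-05 − 5.62500) = 4.65027e-06.

S_4 ≈ 17.5023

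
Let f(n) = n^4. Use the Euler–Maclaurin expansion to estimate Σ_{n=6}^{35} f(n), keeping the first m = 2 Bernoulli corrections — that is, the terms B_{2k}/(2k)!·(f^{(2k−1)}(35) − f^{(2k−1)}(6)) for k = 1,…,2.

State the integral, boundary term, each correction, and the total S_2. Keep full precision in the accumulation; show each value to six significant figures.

Integral: ∫_6^35 x^4 dx = 1.05028e+07.
Boundary: ½(f(6) + f(35)) = ½(1296.00 + 1.50062e+06) = 750960.
Integral + boundary = 1.12538e+07.
Correction k=1: B_{2}/2! · (f^{(1)}(35) − f^{(1)}(6)) = 1/12 · (171500 − 864.000) = 14219.7.
Partial sum through k=1: 1.12680e+07.
Correction k=2: B_{4}/4! · (f^{(3)}(35) − f^{(3)}(6)) = −1/720 · (840.000 − 144.000) = -0.966667.

S_2 ≈ 1.12680e+07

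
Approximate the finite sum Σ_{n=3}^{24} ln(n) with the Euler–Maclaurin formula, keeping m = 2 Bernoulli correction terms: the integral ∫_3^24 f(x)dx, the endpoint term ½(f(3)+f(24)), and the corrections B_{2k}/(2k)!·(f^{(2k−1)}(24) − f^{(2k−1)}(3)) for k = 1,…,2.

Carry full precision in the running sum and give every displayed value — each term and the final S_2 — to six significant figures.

Integral: ∫_3^24 ln(x) dx = 51.9775.
Boundary: ½(f(3) + f(24)) = ½(1.09861 + 3.17805) = 2.13833.
So far: 54.1158.
k=1: B_{2}/(2)! × [f^{(1)}(24) − f^{(1)}(3)] = 1/12 × (0.0416667 − 0.333333) = -0.0243056.
After k=1: 54.0915.
k=2: B_{4}/(4)! × [f^{(3)}(24) − f^{(3)}(3)] = −1/720 × (0.000144676 − 0.0740741) = 0.000102680.

S_2 ≈ 54.0916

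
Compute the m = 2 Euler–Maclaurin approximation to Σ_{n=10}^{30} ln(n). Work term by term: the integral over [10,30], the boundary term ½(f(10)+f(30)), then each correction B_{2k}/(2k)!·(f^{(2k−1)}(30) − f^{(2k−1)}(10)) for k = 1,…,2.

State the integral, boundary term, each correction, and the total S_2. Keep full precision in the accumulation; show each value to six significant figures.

Integral: ∫_10^30 ln(x) dx = 59.0101.
Boundary: ½(f(10) + f(30)) = ½(2.30259 + 3.40120) = 2.85189.
Integral + boundary = 61.8620.
Correction k=1: B_{2}/2! · (f^{(1)}(30) − f^{(1)}(10)) = 1/12 · (0.0333333 − 0.100000) = -0.00555556.
After k=1: 61.8564.
Correction k=2: B_{4}/4! · (f^{(3)}(30) − f^{(3)}(10)) = −1/720 · (7.40741e-05 − 0.00200000) = 2.67490e-06.

S_2 ≈ 61.8564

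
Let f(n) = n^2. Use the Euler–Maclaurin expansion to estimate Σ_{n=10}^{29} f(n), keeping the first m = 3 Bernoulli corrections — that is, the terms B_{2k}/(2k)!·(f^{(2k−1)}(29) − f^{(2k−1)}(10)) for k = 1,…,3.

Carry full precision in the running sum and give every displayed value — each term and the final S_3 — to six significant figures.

Integral: ∫_10^29 x^2 dx = 7796.33.
Endpoint term: (f(10) + f(29))/2 = (100.000 + 841.000)/2 = 470.500.
Running total after boundary: 8266.83.
Correction k=1: B_{2}/2! · (f^{(1)}(29) − f^{(1)}(10)) = 1/12 · (58.0000 − 20.0000) = 3.16667.
Running total after k=1: 8270.00.
Correction k=2: B_{4}/4! · (f^{(3)}(29) − f^{(3)}(10)) = −1/720 · (0.00000 − 0.00000) = 0.00000.
Running total after k=2: 8270.00.
Correction k=3: B_{6}/6! · (f^{(5)}(29) − f^{(5)}(10)) = 1/30240 · (0.00000 − 0.00000) = 0.00000.

S_3 ≈ 8270.00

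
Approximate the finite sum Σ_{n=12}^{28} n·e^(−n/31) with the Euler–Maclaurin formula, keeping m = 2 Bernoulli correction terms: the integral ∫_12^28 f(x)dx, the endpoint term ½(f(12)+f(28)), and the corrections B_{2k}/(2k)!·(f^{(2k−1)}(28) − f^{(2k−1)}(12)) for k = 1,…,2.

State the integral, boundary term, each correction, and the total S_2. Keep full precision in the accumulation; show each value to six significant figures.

∫_12^28 x·e^(−x/31) dx evaluates to 163.920.
½[f(12) + f(28)] = ½[8.14830 + 11.3473] = 9.74780.
Integral + boundary = 173.668.
k=1: B_{2}/(2)! × [f^{(1)}(28) − f^{(1)}(12)] = 1/12 × (0.0392187 − 0.416177) = -0.0314132.
Running total after k=1: 173.636.
k=2: B_{4}/(4)! × [f^{(3)}(28) − f^{(3)}(12)] = −1/720 × (0.000884224 − 0.00184623) = 1.33612e-06.

S_2 ≈ 173.636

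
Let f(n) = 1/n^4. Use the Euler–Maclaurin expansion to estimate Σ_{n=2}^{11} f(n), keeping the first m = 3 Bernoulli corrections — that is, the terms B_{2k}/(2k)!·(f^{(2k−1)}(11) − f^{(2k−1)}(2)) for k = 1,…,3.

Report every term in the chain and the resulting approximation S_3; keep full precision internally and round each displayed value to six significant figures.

Integral: ∫_2^11 1/x^4 dx = 0.0414162.
½[f(2) + f(11)] = ½[0.0625000 + 6.83013e-05] = 0.0312842.
Running total after boundary: 0.0727004.
Correction k=1: B_{2}/2! · (f^{(1)}(11) − f^{(1)}(2)) = 1/12 · (-2.48369e-05 − (-0.125000)) = 0.0104146.
Partial sum through k=1: 0.0831150.
Correction k=2: B_{4}/4! · (f^{(3)}(11) − f^{(3)}(2)) = −1/720 · (-6.15790e-06 − (-0.937500)) = -0.00130207.
Partial sum through k=2: 0.0818129.
Correction k=3: B_{6}/6! · (f^{(5)}(11) − f^{(5)}(2)) = 1/30240 · (-2.84994e-06 − (-13.1250)) = 0.000434028.

S_3 ≈ 0.0822469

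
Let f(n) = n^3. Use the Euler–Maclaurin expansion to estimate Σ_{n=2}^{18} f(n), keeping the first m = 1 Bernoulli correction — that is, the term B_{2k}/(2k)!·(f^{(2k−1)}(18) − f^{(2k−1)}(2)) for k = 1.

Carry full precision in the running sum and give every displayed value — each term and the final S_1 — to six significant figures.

The integral term ∫_2^18 x^3 dx = 26240.0.
Boundary: ½(f(2) + f(18)) = ½(8.00000 + 5832.00) = 2920.00.
Integral + boundary = 29160.0.
Correction k=1: B_{2}/2! · (f^{(1)}(18) − f^{(1)}(2)) = 1/12 · (972.000 − 12.0000) = 80.0000.

S_1 ≈ 29240.0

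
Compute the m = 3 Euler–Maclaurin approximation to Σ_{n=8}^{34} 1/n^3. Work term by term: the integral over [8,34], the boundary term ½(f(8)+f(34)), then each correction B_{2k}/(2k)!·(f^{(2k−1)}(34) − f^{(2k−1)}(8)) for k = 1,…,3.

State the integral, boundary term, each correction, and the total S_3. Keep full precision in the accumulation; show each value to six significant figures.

S_3 ≈ 0.00842979

∫_8^34 1/x^3 dx evaluates to 0.00737997.
½[f(8) + f(34)] = ½[0.00195312 + 2.54427e-05] = 0.000989284.
Running total after boundary: 0.00836926.
Order-1 term: 1/12 · (-2.24494e-06 − (-0.000732422)) = 6.08481e-05.
Running total after k=1: 0.00843011.
Order-2 term: −1/720 · (-3.88399e-08 − (-0.000228882)) = -3.17837e-07.
Running total after k=2: 0.00842979.
Order-3 term: 1/30240 · (-1.41114e-09 − (-0.000150204)) = 4.96701e-09.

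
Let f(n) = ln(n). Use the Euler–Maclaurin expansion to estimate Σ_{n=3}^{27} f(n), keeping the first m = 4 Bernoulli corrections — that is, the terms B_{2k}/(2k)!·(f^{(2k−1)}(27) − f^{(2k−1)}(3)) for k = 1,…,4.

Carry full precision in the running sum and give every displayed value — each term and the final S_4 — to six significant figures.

Integral: ∫_3^27 ln(x) dx = 61.6918.
½[f(3) + f(27)] = ½[1.09861 + 3.29584] = 2.19722.
Integral + boundary = 63.8890.
Correction k=1: B_{2}/2! · (f^{(1)}(27) − f^{(1)}(3)) = 1/12 · (0.0370370 − 0.333333) = -0.0246914.
Running total after k=1: 63.8643.
Correction k=2: B_{4}/4! · (f^{(3)}(27) − f^{(3)}(3)) = −1/720 · (0.000101611 − 0.0740741) = 0.000102740.
Running total after k=2: 63.8644.
Correction k=3: B_{6}/6! · (f^{(5)}(27) − f^{(5)}(3)) = 1/30240 · (1.67260e-06 − 0.0987654) = -3.26600e-06.
Running total after k=3: 63.8644.
Correction k=4: B_{8}/8! · (f^{(7)}(27) − f^{(7)}(3)) = −1/1209600 · (6.88313e-08 − 0.329218) = 2.72171e-07.

S_4 ≈ 63.8644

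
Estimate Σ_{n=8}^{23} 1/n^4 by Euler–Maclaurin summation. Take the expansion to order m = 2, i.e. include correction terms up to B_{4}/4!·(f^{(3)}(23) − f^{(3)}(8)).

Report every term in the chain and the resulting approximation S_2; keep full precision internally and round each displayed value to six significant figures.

S_2 ≈ 0.000757544

The integral term ∫_8^23 1/x^4 dx = 0.000623645.
Boundary: ½(f(8) + f(23)) = ½(0.000244141 + 3.57346e-06) = 0.000123857.
Integral + boundary = 0.000747502.
Order-1 term: 1/12 · (-6.21471e-07 − (-0.000122070)) = 1.01207e-05.
After k=1: 0.000757623.
Order-2 term: −1/720 · (-3.52441e-08 − (-5.72205e-05)) = -7.94239e-08.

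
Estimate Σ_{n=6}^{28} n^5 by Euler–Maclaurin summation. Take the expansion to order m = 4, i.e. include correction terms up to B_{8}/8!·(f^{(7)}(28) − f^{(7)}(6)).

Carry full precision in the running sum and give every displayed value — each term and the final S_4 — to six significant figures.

∫_6^28 x^5 dx evaluates to 8.03073e+07.
½[f(6) + f(28)] = ½[7776.00 + 1.72104e+07] = 8.60907e+06.
Running total after boundary: 8.89163e+07.
k=1: B_{2}/(2)! × [f^{(1)}(28) − f^{(1)}(6)] = 1/12 × (3.07328e+06 − 6480.00) = 255567.
After k=1: 8.91719e+07.
k=2: B_{4}/(4)! × [f^{(3)}(28) − f^{(3)}(6)] = −1/720 × (47040.0 − 2160.00) = -62.3333.
After k=2: 8.91719e+07.
k=3: B_{6}/(6)! × [f^{(5)}(28) − f^{(5)}(6)] = 1/30240 × (120.000 − 120.000) = 0.00000.
After k=3: 8.91719e+07.
k=4: B_{8}/(8)! × [f^{(7)}(28) − f^{(7)}(6)] = −1/1209600 × (0.00000 − 0.00000) = 0.00000.

S_4 ≈ 8.91719e+07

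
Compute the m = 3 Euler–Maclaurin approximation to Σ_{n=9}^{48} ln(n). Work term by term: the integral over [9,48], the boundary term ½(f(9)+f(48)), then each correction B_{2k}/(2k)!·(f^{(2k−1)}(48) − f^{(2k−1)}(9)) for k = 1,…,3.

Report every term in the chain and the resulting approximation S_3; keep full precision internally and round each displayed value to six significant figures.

∫_9^48 ln(x) dx evaluates to 127.043.
Boundary: ½(f(9) + f(48)) = ½(2.19722 + 3.87120) = 3.03421.
Running total after boundary: 130.077.
k=1: B_{2}/(2)! × [f^{(1)}(48) − f^{(1)}(9)] = 1/12 × (0.0208333 − 0.111111) = -0.00752315.
Partial sum through k=1: 130.069.
k=2: B_{4}/(4)! × [f^{(3)}(48) − f^{(3)}(9)] = −1/720 × (1.80845e-05 − 0.00274348) = 3.78528e-06.
Partial sum through k=2: 130.069.
k=3: B_{6}/(6)! × [f^{(5)}(48) − f^{(5)}(9)] = 1/30240 × (9.41901e-08 − 0.000406442) = -1.34374e-08.

S_3 ≈ 130.069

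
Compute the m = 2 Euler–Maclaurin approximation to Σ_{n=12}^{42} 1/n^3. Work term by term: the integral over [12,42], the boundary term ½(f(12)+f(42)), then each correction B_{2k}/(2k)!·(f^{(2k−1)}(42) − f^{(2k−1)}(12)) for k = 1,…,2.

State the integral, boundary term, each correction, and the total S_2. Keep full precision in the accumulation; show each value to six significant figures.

Integral: ∫_12^42 1/x^3 dx = 0.00318878.
Boundary: ½(f(12) + f(42)) = ½(0.000578704 + 1.34975e-05) = 0.000296101.
Integral + boundary = 0.00348488.
Order-1 term: 1/12 · (-9.64104e-07 − (-0.000144676)) = 1.19760e-05.
Running total after k=1: 0.00349685.
Order-2 term: −1/720 · (-1.09309e-08 − (-2.00939e-05)) = -2.78930e-08.

S_2 ≈ 0.00349682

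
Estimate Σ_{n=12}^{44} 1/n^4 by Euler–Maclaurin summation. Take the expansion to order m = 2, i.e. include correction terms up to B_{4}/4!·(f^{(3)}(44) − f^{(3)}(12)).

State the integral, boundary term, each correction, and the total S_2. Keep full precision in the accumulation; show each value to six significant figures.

Integral: ∫_12^44 1/x^4 dx = 0.000188988.
½[f(12) + f(44)] = ½[4.82253e-05 + 2.66802e-07] = 2.42461e-05.
So far: 0.000213234.
Order-1 term: 1/12 · (-2.42547e-08 − (-1.60751e-05)) = 1.33757e-06.
Partial sum through k=1: 0.000214572.
Order-2 term: −1/720 · (-3.75848e-10 − (-3.34898e-06)) = -4.65084e-09.

S_2 ≈ 0.000214567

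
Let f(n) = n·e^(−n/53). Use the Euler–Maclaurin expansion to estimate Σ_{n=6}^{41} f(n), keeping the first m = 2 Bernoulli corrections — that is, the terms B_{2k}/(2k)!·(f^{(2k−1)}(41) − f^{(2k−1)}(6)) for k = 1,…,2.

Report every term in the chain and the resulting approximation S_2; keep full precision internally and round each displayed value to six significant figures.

The integral term ∫_6^41 x·e^(−x/53) dx = 493.826.
Endpoint term: (f(6) + f(41))/2 = (5.35779 + 18.9156)/2 = 12.1367.
So far: 505.963.
k=1: B_{2}/(2)! × [f^{(1)}(41) − f^{(1)}(6)] = 1/12 × (0.104458 − 0.791875) = -0.0572847.
After k=1: 505.905.
k=2: B_{4}/(4)! × [f^{(3)}(41) − f^{(3)}(6)] = −1/720 × (0.000365671 − 0.000917695) = 7.66700e-07.

S_2 ≈ 505.905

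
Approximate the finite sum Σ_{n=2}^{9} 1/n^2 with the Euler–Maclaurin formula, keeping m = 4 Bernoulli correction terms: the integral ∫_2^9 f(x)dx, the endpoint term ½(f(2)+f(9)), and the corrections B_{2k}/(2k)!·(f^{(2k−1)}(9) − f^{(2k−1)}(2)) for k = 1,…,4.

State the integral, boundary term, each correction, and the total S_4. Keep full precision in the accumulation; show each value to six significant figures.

S_4 ≈ 0.539746

The integral term ∫_2^9 1/x^2 dx = 0.388889.
Boundary: ½(f(2) + f(9)) = ½(0.250000 + 0.0123457) = 0.131173.
Integral + boundary = 0.520062.
Correction k=1: B_{2}/2! · (f^{(1)}(9) − f^{(1)}(2)) = 1/12 · (-0.00274348 − (-0.250000)) = 0.0206047.
Partial sum through k=1: 0.540666.
Correction k=2: B_{4}/4! · (f^{(3)}(9) − f^{(3)}(2)) = −1/720 · (-0.000406442 − (-0.750000)) = -0.00104110.
Partial sum through k=2: 0.539625.
Correction k=3: B_{6}/6! · (f^{(5)}(9) − f^{(5)}(2)) = 1/30240 · (-0.000150534 − (-5.62500)) = 0.000186007.
Partial sum through k=3: 0.539811.
Correction k=4: B_{8}/8! · (f^{(7)}(9) − f^{(7)}(2)) = −1/1209600 · (-0.000104073 − (-78.7500)) = -6.51041e-05.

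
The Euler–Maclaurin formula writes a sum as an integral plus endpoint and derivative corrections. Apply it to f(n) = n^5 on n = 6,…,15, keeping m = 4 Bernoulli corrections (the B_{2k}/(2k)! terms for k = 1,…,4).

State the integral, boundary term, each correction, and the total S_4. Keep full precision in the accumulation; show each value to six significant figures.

S_4 ≈ 2.29478e+06

The integral term ∫_6^15 x^5 dx = 1.89066e+06.
½[f(6) + f(15)] = ½[7776.00 + 759375] = 383576.
Integral + boundary = 2.27424e+06.
k=1: B_{2}/(2)! × [f^{(1)}(15) − f^{(1)}(6)] = 1/12 × (253125 − 6480.00) = 20553.8.
After k=1: 2.29479e+06.
k=2: B_{4}/(4)! × [f^{(3)}(15) − f^{(3)}(6)] = −1/720 × (13500.0 − 2160.00) = -15.7500.
After k=2: 2.29478e+06.
k=3: B_{6}/(6)! × [f^{(5)}(15) − f^{(5)}(6)] = 1/30240 × (120.000 − 120.000) = 0.00000.
After k=3: 2.29478e+06.
k=4: B_{8}/(8)! × [f^{(7)}(15) − f^{(7)}(6)] = −1/1209600 × (0.00000 − 0.00000) = 0.00000.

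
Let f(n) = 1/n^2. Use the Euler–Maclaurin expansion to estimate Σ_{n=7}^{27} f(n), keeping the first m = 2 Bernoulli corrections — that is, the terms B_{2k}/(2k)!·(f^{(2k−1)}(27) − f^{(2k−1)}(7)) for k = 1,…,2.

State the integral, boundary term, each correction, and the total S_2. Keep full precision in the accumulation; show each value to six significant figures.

S_2 ≈ 0.117186

∫_7^27 1/x^2 dx evaluates to 0.105820.
Boundary: ½(f(7) + f(27)) = ½(0.0204082 + 0.00137174) = 0.0108900.
Running total after boundary: 0.116710.
k=1: B_{2}/(2)! × [f^{(1)}(27) − f^{(1)}(7)] = 1/12 × (-0.000101611 − (-0.00583090)) = 0.000477441.
Running total after k=1: 0.117187.
k=2: B_{4}/(4)! × [f^{(3)}(27) − f^{(3)}(7)] = −1/720 × (-1.67260e-06 − (-0.00142798)) = -1.98098e-06.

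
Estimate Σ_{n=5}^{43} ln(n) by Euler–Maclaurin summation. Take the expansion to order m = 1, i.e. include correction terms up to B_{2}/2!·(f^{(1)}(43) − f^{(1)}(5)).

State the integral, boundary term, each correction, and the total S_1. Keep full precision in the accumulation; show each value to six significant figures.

S_1 ≈ 118.355

Integral: ∫_5^43 ln(x) dx = 115.684.
½[f(5) + f(43)] = ½[1.60944 + 3.76120] = 2.68532.
Integral + boundary = 118.370.
Order-1 term: 1/12 · (0.0232558 − 0.200000) = -0.0147287.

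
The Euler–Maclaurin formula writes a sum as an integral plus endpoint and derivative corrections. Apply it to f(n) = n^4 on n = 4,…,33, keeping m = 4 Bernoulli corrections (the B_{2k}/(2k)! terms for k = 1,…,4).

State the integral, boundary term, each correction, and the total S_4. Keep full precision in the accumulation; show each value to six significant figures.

The integral term ∫_4^33 x^4 dx = 7.82687e+06.
½[f(4) + f(33)] = ½[256.000 + 1.18592e+06] = 593088.
So far: 8.41996e+06.
Correction k=1: B_{2}/2! · (f^{(1)}(33) − f^{(1)}(4)) = 1/12 · (143748 − 256.000) = 11957.7.
After k=1: 8.43192e+06.
Correction k=2: B_{4}/4! · (f^{(3)}(33) − f^{(3)}(4)) = −1/720 · (792.000 − 96.0000) = -0.966667.
After k=2: 8.43192e+06.
Correction k=3: B_{6}/6! · (f^{(5)}(33) − f^{(5)}(4)) = 1/30240 · (0.00000 − 0.00000) = 0.00000.
After k=3: 8.43192e+06.
Correction k=4: B_{8}/8! · (f^{(7)}(33) − f^{(7)}(4)) = −1/1209600 · (0.00000 − 0.00000) = 0.00000.

S_4 ≈ 8.43192e+06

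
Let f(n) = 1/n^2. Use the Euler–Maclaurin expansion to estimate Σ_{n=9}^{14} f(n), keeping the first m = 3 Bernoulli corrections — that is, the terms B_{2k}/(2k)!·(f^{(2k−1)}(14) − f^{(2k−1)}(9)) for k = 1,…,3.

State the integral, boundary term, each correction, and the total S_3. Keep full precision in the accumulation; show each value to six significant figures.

S_3 ≈ 0.0485738

Integral: ∫_9^14 1/x^2 dx = 0.0396825.
½[f(9) + f(14)] = ½[0.0123457 + 0.00510204] = 0.00872386.
Integral + boundary = 0.0484064.
Order-1 term: 1/12 · (-0.000728863 − (-0.00274348)) = 0.000167885.
After k=1: 0.0485743.
Order-2 term: −1/720 · (-4.46243e-05 − (-0.000406442)) = -5.02525e-07.
After k=2: 0.0485738.
Order-3 term: 1/30240 · (-6.83024e-06 − (-0.000150534)) = 4.75211e-09.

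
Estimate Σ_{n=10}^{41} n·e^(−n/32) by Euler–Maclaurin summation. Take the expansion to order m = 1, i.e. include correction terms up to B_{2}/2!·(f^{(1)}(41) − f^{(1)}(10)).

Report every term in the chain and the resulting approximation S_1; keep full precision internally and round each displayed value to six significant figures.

S_1 ≈ 343.910

The integral term ∫_10^41 x·e^(−x/32) dx = 334.608.
Boundary: ½(f(10) + f(41)) = ½(7.31616 + 11.3853) = 9.35072.
Running total after boundary: 343.958.
k=1: B_{2}/(2)! × [f^{(1)}(41) − f^{(1)}(10)] = 1/12 × (-0.0781003 − 0.502986) = -0.0484238.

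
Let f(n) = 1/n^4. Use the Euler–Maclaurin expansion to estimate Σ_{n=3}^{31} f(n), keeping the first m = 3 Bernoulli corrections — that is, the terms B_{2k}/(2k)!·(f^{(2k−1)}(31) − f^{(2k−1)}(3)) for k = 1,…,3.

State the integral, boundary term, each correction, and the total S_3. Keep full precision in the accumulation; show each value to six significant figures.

S_3 ≈ 0.0198147

The integral term ∫_3^31 1/x^4 dx = 0.0123345.
½[f(3) + f(31)] = ½[0.0123457 + 1.08281e-06] = 0.00617338.
Integral + boundary = 0.0185079.
Order-1 term: 1/12 · (-1.39718e-07 − (-0.0164609)) = 0.00137173.
After k=1: 0.0198796.
Order-2 term: −1/720 · (-4.36164e-09 − (-0.0548697)) = -7.62079e-05.
After k=2: 0.0198034.
Order-3 term: 1/30240 · (-2.54164e-10 − (-0.341411)) = 1.12901e-05.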